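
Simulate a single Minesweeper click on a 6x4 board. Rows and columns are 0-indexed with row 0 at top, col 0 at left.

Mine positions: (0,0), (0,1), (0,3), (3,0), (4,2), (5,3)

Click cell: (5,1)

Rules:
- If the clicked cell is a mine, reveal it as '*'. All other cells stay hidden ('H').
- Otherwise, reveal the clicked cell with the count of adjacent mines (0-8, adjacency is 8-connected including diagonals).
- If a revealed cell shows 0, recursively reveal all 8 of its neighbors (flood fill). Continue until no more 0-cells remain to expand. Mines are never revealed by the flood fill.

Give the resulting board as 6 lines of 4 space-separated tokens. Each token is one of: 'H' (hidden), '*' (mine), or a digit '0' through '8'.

H H H H
H H H H
H H H H
H H H H
H H H H
H 1 H H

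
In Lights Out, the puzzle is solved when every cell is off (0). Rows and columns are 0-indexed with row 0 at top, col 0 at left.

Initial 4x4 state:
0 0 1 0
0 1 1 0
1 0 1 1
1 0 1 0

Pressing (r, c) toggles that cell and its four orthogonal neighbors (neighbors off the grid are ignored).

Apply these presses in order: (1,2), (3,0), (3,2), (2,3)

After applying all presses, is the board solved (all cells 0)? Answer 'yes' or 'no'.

Answer: yes

Derivation:
After press 1 at (1,2):
0 0 0 0
0 0 0 1
1 0 0 1
1 0 1 0

After press 2 at (3,0):
0 0 0 0
0 0 0 1
0 0 0 1
0 1 1 0

After press 3 at (3,2):
0 0 0 0
0 0 0 1
0 0 1 1
0 0 0 1

After press 4 at (2,3):
0 0 0 0
0 0 0 0
0 0 0 0
0 0 0 0

Lights still on: 0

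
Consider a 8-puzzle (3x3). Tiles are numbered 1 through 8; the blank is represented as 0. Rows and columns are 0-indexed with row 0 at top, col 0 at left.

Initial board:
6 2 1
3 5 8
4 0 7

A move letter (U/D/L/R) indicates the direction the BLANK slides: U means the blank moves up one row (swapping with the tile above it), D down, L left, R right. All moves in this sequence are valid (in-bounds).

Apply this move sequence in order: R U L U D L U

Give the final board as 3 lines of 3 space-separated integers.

After move 1 (R):
6 2 1
3 5 8
4 7 0

After move 2 (U):
6 2 1
3 5 0
4 7 8

After move 3 (L):
6 2 1
3 0 5
4 7 8

After move 4 (U):
6 0 1
3 2 5
4 7 8

After move 5 (D):
6 2 1
3 0 5
4 7 8

After move 6 (L):
6 2 1
0 3 5
4 7 8

After move 7 (U):
0 2 1
6 3 5
4 7 8

Answer: 0 2 1
6 3 5
4 7 8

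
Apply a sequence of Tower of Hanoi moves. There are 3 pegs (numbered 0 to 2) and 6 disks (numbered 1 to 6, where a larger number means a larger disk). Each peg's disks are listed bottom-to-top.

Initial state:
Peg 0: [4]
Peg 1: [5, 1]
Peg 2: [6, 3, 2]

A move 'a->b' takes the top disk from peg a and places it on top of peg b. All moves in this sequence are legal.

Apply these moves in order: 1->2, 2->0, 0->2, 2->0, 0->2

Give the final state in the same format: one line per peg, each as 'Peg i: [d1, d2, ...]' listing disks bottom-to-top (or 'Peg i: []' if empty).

Answer: Peg 0: [4]
Peg 1: [5]
Peg 2: [6, 3, 2, 1]

Derivation:
After move 1 (1->2):
Peg 0: [4]
Peg 1: [5]
Peg 2: [6, 3, 2, 1]

After move 2 (2->0):
Peg 0: [4, 1]
Peg 1: [5]
Peg 2: [6, 3, 2]

After move 3 (0->2):
Peg 0: [4]
Peg 1: [5]
Peg 2: [6, 3, 2, 1]

After move 4 (2->0):
Peg 0: [4, 1]
Peg 1: [5]
Peg 2: [6, 3, 2]

After move 5 (0->2):
Peg 0: [4]
Peg 1: [5]
Peg 2: [6, 3, 2, 1]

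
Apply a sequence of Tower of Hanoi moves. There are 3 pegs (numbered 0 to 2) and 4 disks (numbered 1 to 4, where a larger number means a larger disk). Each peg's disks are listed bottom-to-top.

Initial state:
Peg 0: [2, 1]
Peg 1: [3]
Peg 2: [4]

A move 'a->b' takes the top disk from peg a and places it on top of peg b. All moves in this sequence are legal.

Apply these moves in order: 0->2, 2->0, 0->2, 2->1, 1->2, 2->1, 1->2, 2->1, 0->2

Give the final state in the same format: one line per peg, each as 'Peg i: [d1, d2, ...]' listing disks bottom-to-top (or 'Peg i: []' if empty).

After move 1 (0->2):
Peg 0: [2]
Peg 1: [3]
Peg 2: [4, 1]

After move 2 (2->0):
Peg 0: [2, 1]
Peg 1: [3]
Peg 2: [4]

After move 3 (0->2):
Peg 0: [2]
Peg 1: [3]
Peg 2: [4, 1]

After move 4 (2->1):
Peg 0: [2]
Peg 1: [3, 1]
Peg 2: [4]

After move 5 (1->2):
Peg 0: [2]
Peg 1: [3]
Peg 2: [4, 1]

After move 6 (2->1):
Peg 0: [2]
Peg 1: [3, 1]
Peg 2: [4]

After move 7 (1->2):
Peg 0: [2]
Peg 1: [3]
Peg 2: [4, 1]

After move 8 (2->1):
Peg 0: [2]
Peg 1: [3, 1]
Peg 2: [4]

After move 9 (0->2):
Peg 0: []
Peg 1: [3, 1]
Peg 2: [4, 2]

Answer: Peg 0: []
Peg 1: [3, 1]
Peg 2: [4, 2]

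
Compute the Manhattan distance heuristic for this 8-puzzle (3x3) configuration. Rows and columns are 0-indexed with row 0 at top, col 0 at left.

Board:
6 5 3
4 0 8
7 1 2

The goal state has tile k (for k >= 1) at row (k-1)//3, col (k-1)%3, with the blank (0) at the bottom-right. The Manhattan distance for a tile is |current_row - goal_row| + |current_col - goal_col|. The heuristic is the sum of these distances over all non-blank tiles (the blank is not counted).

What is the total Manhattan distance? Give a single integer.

Tile 6: at (0,0), goal (1,2), distance |0-1|+|0-2| = 3
Tile 5: at (0,1), goal (1,1), distance |0-1|+|1-1| = 1
Tile 3: at (0,2), goal (0,2), distance |0-0|+|2-2| = 0
Tile 4: at (1,0), goal (1,0), distance |1-1|+|0-0| = 0
Tile 8: at (1,2), goal (2,1), distance |1-2|+|2-1| = 2
Tile 7: at (2,0), goal (2,0), distance |2-2|+|0-0| = 0
Tile 1: at (2,1), goal (0,0), distance |2-0|+|1-0| = 3
Tile 2: at (2,2), goal (0,1), distance |2-0|+|2-1| = 3
Sum: 3 + 1 + 0 + 0 + 2 + 0 + 3 + 3 = 12

Answer: 12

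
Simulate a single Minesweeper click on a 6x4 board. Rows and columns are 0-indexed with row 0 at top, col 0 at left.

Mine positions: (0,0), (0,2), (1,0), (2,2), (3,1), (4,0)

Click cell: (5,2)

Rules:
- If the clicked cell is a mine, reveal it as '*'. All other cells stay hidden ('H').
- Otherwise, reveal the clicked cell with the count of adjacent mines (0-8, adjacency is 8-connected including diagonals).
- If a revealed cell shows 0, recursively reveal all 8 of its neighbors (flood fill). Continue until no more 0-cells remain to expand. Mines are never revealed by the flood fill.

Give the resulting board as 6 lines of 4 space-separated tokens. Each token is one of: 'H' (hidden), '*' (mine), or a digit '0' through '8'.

H H H H
H H H H
H H H H
H H 2 1
H 2 1 0
H 1 0 0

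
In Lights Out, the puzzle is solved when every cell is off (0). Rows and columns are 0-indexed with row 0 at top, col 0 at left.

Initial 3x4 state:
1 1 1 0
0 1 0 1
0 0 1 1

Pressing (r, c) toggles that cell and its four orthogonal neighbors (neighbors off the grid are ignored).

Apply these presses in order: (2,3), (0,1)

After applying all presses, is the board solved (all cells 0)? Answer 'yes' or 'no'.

After press 1 at (2,3):
1 1 1 0
0 1 0 0
0 0 0 0

After press 2 at (0,1):
0 0 0 0
0 0 0 0
0 0 0 0

Lights still on: 0

Answer: yes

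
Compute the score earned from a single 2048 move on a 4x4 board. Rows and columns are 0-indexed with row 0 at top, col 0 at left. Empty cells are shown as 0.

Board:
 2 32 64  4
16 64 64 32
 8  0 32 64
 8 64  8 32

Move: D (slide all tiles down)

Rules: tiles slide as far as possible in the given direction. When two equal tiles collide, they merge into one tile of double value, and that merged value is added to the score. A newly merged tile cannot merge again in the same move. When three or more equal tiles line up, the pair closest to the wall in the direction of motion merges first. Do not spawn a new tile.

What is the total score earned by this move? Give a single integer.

Answer: 272

Derivation:
Slide down:
col 0: [2, 16, 8, 8] -> [0, 2, 16, 16]  score +16 (running 16)
col 1: [32, 64, 0, 64] -> [0, 0, 32, 128]  score +128 (running 144)
col 2: [64, 64, 32, 8] -> [0, 128, 32, 8]  score +128 (running 272)
col 3: [4, 32, 64, 32] -> [4, 32, 64, 32]  score +0 (running 272)
Board after move:
  0   0   0   4
  2   0 128  32
 16  32  32  64
 16 128   8  32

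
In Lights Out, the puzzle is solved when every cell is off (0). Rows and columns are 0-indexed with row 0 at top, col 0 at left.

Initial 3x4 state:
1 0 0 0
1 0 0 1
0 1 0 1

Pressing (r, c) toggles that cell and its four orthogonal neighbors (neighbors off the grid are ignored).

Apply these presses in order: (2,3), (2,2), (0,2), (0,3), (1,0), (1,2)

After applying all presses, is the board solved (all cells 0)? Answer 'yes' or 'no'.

Answer: no

Derivation:
After press 1 at (2,3):
1 0 0 0
1 0 0 0
0 1 1 0

After press 2 at (2,2):
1 0 0 0
1 0 1 0
0 0 0 1

After press 3 at (0,2):
1 1 1 1
1 0 0 0
0 0 0 1

After press 4 at (0,3):
1 1 0 0
1 0 0 1
0 0 0 1

After press 5 at (1,0):
0 1 0 0
0 1 0 1
1 0 0 1

After press 6 at (1,2):
0 1 1 0
0 0 1 0
1 0 1 1

Lights still on: 6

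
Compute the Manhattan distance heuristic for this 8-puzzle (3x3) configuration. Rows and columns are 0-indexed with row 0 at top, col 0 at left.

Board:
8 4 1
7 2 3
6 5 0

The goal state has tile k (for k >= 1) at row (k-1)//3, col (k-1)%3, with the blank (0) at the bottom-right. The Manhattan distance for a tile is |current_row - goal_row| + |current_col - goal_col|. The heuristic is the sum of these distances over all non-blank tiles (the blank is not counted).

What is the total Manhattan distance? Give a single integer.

Answer: 14

Derivation:
Tile 8: (0,0)->(2,1) = 3
Tile 4: (0,1)->(1,0) = 2
Tile 1: (0,2)->(0,0) = 2
Tile 7: (1,0)->(2,0) = 1
Tile 2: (1,1)->(0,1) = 1
Tile 3: (1,2)->(0,2) = 1
Tile 6: (2,0)->(1,2) = 3
Tile 5: (2,1)->(1,1) = 1
Sum: 3 + 2 + 2 + 1 + 1 + 1 + 3 + 1 = 14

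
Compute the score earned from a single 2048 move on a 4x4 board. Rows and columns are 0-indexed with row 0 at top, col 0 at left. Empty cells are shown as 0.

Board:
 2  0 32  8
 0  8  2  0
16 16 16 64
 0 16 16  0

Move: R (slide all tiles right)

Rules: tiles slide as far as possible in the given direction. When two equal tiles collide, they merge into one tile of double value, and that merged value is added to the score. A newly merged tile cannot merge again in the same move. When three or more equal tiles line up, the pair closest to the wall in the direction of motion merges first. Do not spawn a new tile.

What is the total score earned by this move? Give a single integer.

Slide right:
row 0: [2, 0, 32, 8] -> [0, 2, 32, 8]  score +0 (running 0)
row 1: [0, 8, 2, 0] -> [0, 0, 8, 2]  score +0 (running 0)
row 2: [16, 16, 16, 64] -> [0, 16, 32, 64]  score +32 (running 32)
row 3: [0, 16, 16, 0] -> [0, 0, 0, 32]  score +32 (running 64)
Board after move:
 0  2 32  8
 0  0  8  2
 0 16 32 64
 0  0  0 32

Answer: 64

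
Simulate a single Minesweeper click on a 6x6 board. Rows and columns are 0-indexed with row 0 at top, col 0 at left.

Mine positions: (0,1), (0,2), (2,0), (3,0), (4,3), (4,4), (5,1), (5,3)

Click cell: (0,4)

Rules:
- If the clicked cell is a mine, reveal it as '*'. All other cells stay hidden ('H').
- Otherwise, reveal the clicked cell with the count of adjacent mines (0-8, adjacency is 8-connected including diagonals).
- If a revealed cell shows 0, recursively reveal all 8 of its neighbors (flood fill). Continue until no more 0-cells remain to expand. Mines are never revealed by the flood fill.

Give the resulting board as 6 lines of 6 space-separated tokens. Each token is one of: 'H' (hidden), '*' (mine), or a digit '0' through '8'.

H H H 1 0 0
H 3 2 1 0 0
H 2 0 0 0 0
H 2 1 2 2 1
H H H H H H
H H H H H H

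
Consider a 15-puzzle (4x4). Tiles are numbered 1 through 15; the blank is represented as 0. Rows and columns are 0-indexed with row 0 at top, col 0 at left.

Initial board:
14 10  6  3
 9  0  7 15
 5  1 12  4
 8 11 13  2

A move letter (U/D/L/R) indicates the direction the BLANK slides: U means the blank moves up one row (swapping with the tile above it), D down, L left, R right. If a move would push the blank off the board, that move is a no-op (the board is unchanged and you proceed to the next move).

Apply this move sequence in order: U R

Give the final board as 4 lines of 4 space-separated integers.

After move 1 (U):
14  0  6  3
 9 10  7 15
 5  1 12  4
 8 11 13  2

After move 2 (R):
14  6  0  3
 9 10  7 15
 5  1 12  4
 8 11 13  2

Answer: 14  6  0  3
 9 10  7 15
 5  1 12  4
 8 11 13  2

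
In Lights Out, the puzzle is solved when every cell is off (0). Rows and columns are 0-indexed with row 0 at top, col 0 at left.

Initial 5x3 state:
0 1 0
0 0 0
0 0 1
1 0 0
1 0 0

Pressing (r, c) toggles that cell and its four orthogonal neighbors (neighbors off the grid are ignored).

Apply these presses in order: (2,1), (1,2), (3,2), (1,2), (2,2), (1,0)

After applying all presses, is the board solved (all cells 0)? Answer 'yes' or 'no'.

Answer: no

Derivation:
After press 1 at (2,1):
0 1 0
0 1 0
1 1 0
1 1 0
1 0 0

After press 2 at (1,2):
0 1 1
0 0 1
1 1 1
1 1 0
1 0 0

After press 3 at (3,2):
0 1 1
0 0 1
1 1 0
1 0 1
1 0 1

After press 4 at (1,2):
0 1 0
0 1 0
1 1 1
1 0 1
1 0 1

After press 5 at (2,2):
0 1 0
0 1 1
1 0 0
1 0 0
1 0 1

After press 6 at (1,0):
1 1 0
1 0 1
0 0 0
1 0 0
1 0 1

Lights still on: 7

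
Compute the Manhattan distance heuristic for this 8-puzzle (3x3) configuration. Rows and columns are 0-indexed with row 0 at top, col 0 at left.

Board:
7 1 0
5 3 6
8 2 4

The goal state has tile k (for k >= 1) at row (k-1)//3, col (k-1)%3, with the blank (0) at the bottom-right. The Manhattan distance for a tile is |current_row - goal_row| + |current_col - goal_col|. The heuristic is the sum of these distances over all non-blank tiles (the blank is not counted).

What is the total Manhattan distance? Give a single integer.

Answer: 12

Derivation:
Tile 7: at (0,0), goal (2,0), distance |0-2|+|0-0| = 2
Tile 1: at (0,1), goal (0,0), distance |0-0|+|1-0| = 1
Tile 5: at (1,0), goal (1,1), distance |1-1|+|0-1| = 1
Tile 3: at (1,1), goal (0,2), distance |1-0|+|1-2| = 2
Tile 6: at (1,2), goal (1,2), distance |1-1|+|2-2| = 0
Tile 8: at (2,0), goal (2,1), distance |2-2|+|0-1| = 1
Tile 2: at (2,1), goal (0,1), distance |2-0|+|1-1| = 2
Tile 4: at (2,2), goal (1,0), distance |2-1|+|2-0| = 3
Sum: 2 + 1 + 1 + 2 + 0 + 1 + 2 + 3 = 12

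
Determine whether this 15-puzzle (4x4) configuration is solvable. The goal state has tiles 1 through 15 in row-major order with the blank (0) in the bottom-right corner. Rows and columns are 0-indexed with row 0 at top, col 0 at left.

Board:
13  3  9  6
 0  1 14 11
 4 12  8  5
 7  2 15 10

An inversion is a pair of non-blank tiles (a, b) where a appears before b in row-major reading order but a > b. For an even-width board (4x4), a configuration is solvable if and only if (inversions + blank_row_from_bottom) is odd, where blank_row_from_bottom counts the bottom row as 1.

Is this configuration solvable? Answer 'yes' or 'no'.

Inversions: 51
Blank is in row 1 (0-indexed from top), which is row 3 counting from the bottom (bottom = 1).
51 + 3 = 54, which is even, so the puzzle is not solvable.

Answer: no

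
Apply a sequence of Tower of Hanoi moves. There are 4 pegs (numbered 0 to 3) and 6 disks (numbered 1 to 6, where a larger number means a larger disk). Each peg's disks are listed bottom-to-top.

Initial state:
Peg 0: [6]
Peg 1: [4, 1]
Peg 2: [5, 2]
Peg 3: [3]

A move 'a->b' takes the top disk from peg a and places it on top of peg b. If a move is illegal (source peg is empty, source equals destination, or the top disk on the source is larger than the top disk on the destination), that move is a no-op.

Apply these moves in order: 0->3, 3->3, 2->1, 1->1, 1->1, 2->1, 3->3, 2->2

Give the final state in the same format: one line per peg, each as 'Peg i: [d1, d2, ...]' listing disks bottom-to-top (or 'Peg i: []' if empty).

After move 1 (0->3):
Peg 0: [6]
Peg 1: [4, 1]
Peg 2: [5, 2]
Peg 3: [3]

After move 2 (3->3):
Peg 0: [6]
Peg 1: [4, 1]
Peg 2: [5, 2]
Peg 3: [3]

After move 3 (2->1):
Peg 0: [6]
Peg 1: [4, 1]
Peg 2: [5, 2]
Peg 3: [3]

After move 4 (1->1):
Peg 0: [6]
Peg 1: [4, 1]
Peg 2: [5, 2]
Peg 3: [3]

After move 5 (1->1):
Peg 0: [6]
Peg 1: [4, 1]
Peg 2: [5, 2]
Peg 3: [3]

After move 6 (2->1):
Peg 0: [6]
Peg 1: [4, 1]
Peg 2: [5, 2]
Peg 3: [3]

After move 7 (3->3):
Peg 0: [6]
Peg 1: [4, 1]
Peg 2: [5, 2]
Peg 3: [3]

After move 8 (2->2):
Peg 0: [6]
Peg 1: [4, 1]
Peg 2: [5, 2]
Peg 3: [3]

Answer: Peg 0: [6]
Peg 1: [4, 1]
Peg 2: [5, 2]
Peg 3: [3]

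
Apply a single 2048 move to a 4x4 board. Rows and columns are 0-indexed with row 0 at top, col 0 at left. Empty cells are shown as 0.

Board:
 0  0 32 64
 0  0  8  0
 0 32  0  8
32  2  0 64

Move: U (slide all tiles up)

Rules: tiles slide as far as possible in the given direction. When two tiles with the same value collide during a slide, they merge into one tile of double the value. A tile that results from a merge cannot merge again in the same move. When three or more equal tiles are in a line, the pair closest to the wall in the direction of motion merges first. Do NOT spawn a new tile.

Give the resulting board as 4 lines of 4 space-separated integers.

Slide up:
col 0: [0, 0, 0, 32] -> [32, 0, 0, 0]
col 1: [0, 0, 32, 2] -> [32, 2, 0, 0]
col 2: [32, 8, 0, 0] -> [32, 8, 0, 0]
col 3: [64, 0, 8, 64] -> [64, 8, 64, 0]

Answer: 32 32 32 64
 0  2  8  8
 0  0  0 64
 0  0  0  0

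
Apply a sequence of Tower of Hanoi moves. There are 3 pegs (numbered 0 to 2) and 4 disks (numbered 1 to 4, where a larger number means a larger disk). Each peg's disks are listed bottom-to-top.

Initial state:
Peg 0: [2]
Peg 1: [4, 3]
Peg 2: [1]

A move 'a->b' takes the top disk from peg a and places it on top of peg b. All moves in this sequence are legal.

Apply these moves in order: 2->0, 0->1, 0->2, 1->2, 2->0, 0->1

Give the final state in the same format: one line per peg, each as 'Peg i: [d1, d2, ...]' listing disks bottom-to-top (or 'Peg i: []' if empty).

After move 1 (2->0):
Peg 0: [2, 1]
Peg 1: [4, 3]
Peg 2: []

After move 2 (0->1):
Peg 0: [2]
Peg 1: [4, 3, 1]
Peg 2: []

After move 3 (0->2):
Peg 0: []
Peg 1: [4, 3, 1]
Peg 2: [2]

After move 4 (1->2):
Peg 0: []
Peg 1: [4, 3]
Peg 2: [2, 1]

After move 5 (2->0):
Peg 0: [1]
Peg 1: [4, 3]
Peg 2: [2]

After move 6 (0->1):
Peg 0: []
Peg 1: [4, 3, 1]
Peg 2: [2]

Answer: Peg 0: []
Peg 1: [4, 3, 1]
Peg 2: [2]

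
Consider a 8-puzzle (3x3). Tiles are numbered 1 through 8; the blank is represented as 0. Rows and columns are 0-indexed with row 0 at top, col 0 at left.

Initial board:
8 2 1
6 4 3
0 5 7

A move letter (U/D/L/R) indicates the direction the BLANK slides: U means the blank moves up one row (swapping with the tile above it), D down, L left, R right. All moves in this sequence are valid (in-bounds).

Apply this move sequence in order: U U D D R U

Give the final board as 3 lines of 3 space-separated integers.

Answer: 8 2 1
6 0 3
5 4 7

Derivation:
After move 1 (U):
8 2 1
0 4 3
6 5 7

After move 2 (U):
0 2 1
8 4 3
6 5 7

After move 3 (D):
8 2 1
0 4 3
6 5 7

After move 4 (D):
8 2 1
6 4 3
0 5 7

After move 5 (R):
8 2 1
6 4 3
5 0 7

After move 6 (U):
8 2 1
6 0 3
5 4 7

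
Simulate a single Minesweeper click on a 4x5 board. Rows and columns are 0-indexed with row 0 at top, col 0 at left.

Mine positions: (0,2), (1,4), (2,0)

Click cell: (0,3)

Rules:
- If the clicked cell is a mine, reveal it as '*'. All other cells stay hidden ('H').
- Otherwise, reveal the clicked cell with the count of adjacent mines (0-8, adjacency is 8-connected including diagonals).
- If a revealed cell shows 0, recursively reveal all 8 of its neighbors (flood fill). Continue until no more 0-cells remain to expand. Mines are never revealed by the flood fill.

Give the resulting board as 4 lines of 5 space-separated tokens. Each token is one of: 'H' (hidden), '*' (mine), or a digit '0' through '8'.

H H H 2 H
H H H H H
H H H H H
H H H H H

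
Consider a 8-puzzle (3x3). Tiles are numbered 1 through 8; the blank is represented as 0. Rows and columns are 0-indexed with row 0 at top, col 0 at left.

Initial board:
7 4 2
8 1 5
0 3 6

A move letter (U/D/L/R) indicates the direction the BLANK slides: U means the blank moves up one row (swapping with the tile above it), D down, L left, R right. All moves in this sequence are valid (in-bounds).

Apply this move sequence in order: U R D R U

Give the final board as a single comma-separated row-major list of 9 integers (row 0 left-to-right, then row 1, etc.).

Answer: 7, 4, 2, 1, 3, 0, 8, 6, 5

Derivation:
After move 1 (U):
7 4 2
0 1 5
8 3 6

After move 2 (R):
7 4 2
1 0 5
8 3 6

After move 3 (D):
7 4 2
1 3 5
8 0 6

After move 4 (R):
7 4 2
1 3 5
8 6 0

After move 5 (U):
7 4 2
1 3 0
8 6 5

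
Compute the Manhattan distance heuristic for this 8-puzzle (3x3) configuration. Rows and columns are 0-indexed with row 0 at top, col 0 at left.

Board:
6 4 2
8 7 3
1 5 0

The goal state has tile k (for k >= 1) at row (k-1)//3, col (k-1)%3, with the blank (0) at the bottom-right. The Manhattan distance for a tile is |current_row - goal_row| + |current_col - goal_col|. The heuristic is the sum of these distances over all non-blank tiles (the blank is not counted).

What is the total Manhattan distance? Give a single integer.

Answer: 14

Derivation:
Tile 6: at (0,0), goal (1,2), distance |0-1|+|0-2| = 3
Tile 4: at (0,1), goal (1,0), distance |0-1|+|1-0| = 2
Tile 2: at (0,2), goal (0,1), distance |0-0|+|2-1| = 1
Tile 8: at (1,0), goal (2,1), distance |1-2|+|0-1| = 2
Tile 7: at (1,1), goal (2,0), distance |1-2|+|1-0| = 2
Tile 3: at (1,2), goal (0,2), distance |1-0|+|2-2| = 1
Tile 1: at (2,0), goal (0,0), distance |2-0|+|0-0| = 2
Tile 5: at (2,1), goal (1,1), distance |2-1|+|1-1| = 1
Sum: 3 + 2 + 1 + 2 + 2 + 1 + 2 + 1 = 14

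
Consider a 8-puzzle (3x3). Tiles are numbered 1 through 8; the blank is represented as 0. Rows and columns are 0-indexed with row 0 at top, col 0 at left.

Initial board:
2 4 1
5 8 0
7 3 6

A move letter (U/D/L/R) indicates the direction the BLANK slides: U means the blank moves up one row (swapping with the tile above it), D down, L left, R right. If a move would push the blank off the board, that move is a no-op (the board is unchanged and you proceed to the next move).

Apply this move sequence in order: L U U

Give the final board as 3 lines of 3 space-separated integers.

After move 1 (L):
2 4 1
5 0 8
7 3 6

After move 2 (U):
2 0 1
5 4 8
7 3 6

After move 3 (U):
2 0 1
5 4 8
7 3 6

Answer: 2 0 1
5 4 8
7 3 6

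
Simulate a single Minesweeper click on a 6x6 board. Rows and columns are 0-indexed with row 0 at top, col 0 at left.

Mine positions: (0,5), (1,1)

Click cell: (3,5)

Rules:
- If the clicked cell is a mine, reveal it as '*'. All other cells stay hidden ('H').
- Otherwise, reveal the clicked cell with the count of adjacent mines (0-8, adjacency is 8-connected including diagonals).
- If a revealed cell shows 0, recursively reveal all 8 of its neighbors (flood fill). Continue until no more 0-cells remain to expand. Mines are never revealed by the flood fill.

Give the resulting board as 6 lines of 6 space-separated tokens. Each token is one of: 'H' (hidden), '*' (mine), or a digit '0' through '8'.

H H 1 0 1 H
H H 1 0 1 1
1 1 1 0 0 0
0 0 0 0 0 0
0 0 0 0 0 0
0 0 0 0 0 0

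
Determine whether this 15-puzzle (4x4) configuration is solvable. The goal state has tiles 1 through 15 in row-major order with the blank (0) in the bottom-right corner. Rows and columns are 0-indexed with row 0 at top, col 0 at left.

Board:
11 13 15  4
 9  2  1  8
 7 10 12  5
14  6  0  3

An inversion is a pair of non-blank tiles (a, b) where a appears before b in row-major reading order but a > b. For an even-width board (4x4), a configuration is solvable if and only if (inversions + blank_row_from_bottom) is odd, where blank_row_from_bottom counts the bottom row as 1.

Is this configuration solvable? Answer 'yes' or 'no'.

Inversions: 61
Blank is in row 3 (0-indexed from top), which is row 1 counting from the bottom (bottom = 1).
61 + 1 = 62, which is even, so the puzzle is not solvable.

Answer: no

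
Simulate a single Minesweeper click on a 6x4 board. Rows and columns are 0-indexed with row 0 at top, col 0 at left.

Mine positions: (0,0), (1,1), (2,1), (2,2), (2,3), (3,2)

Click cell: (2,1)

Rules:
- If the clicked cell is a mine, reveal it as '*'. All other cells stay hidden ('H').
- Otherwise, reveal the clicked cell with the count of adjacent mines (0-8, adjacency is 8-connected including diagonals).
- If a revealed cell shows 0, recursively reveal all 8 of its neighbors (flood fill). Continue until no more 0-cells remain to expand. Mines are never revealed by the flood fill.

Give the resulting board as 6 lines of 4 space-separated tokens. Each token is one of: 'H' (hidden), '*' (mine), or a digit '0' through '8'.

H H H H
H H H H
H * H H
H H H H
H H H H
H H H H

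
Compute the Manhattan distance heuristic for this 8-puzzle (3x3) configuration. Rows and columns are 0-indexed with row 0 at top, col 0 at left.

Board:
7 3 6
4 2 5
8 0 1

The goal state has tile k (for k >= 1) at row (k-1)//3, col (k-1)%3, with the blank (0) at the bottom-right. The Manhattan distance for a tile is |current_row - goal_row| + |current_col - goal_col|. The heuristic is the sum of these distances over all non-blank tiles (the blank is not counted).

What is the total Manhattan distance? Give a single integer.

Answer: 11

Derivation:
Tile 7: at (0,0), goal (2,0), distance |0-2|+|0-0| = 2
Tile 3: at (0,1), goal (0,2), distance |0-0|+|1-2| = 1
Tile 6: at (0,2), goal (1,2), distance |0-1|+|2-2| = 1
Tile 4: at (1,0), goal (1,0), distance |1-1|+|0-0| = 0
Tile 2: at (1,1), goal (0,1), distance |1-0|+|1-1| = 1
Tile 5: at (1,2), goal (1,1), distance |1-1|+|2-1| = 1
Tile 8: at (2,0), goal (2,1), distance |2-2|+|0-1| = 1
Tile 1: at (2,2), goal (0,0), distance |2-0|+|2-0| = 4
Sum: 2 + 1 + 1 + 0 + 1 + 1 + 1 + 4 = 11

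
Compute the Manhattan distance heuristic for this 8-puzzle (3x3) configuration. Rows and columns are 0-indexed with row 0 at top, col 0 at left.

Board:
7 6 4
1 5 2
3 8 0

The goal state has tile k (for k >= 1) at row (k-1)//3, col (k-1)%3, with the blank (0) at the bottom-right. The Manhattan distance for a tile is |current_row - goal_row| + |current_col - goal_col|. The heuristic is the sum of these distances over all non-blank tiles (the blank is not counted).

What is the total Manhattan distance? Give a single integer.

Answer: 14

Derivation:
Tile 7: at (0,0), goal (2,0), distance |0-2|+|0-0| = 2
Tile 6: at (0,1), goal (1,2), distance |0-1|+|1-2| = 2
Tile 4: at (0,2), goal (1,0), distance |0-1|+|2-0| = 3
Tile 1: at (1,0), goal (0,0), distance |1-0|+|0-0| = 1
Tile 5: at (1,1), goal (1,1), distance |1-1|+|1-1| = 0
Tile 2: at (1,2), goal (0,1), distance |1-0|+|2-1| = 2
Tile 3: at (2,0), goal (0,2), distance |2-0|+|0-2| = 4
Tile 8: at (2,1), goal (2,1), distance |2-2|+|1-1| = 0
Sum: 2 + 2 + 3 + 1 + 0 + 2 + 4 + 0 = 14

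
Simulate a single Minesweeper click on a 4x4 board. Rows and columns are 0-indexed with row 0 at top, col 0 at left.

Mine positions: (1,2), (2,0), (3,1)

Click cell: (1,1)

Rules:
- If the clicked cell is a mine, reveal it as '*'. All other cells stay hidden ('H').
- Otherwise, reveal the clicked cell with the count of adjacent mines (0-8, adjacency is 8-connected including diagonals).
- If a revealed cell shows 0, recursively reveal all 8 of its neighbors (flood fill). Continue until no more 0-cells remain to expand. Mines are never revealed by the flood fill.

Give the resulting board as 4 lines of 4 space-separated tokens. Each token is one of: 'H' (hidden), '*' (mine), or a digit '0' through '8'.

H H H H
H 2 H H
H H H H
H H H H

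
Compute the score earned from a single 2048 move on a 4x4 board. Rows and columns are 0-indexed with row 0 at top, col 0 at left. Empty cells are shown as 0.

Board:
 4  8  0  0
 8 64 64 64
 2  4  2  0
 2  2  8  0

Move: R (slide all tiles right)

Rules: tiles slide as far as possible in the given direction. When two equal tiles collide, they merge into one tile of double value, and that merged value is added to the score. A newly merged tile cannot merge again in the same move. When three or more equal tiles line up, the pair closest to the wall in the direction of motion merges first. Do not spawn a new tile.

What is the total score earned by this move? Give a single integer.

Answer: 132

Derivation:
Slide right:
row 0: [4, 8, 0, 0] -> [0, 0, 4, 8]  score +0 (running 0)
row 1: [8, 64, 64, 64] -> [0, 8, 64, 128]  score +128 (running 128)
row 2: [2, 4, 2, 0] -> [0, 2, 4, 2]  score +0 (running 128)
row 3: [2, 2, 8, 0] -> [0, 0, 4, 8]  score +4 (running 132)
Board after move:
  0   0   4   8
  0   8  64 128
  0   2   4   2
  0   0   4   8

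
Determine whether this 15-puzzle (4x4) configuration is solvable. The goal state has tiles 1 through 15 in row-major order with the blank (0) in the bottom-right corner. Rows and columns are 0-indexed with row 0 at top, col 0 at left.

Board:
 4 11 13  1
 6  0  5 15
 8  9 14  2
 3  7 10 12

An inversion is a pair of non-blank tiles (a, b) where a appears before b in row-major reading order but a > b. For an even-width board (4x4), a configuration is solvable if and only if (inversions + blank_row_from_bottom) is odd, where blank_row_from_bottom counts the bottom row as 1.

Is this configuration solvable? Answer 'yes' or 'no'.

Inversions: 46
Blank is in row 1 (0-indexed from top), which is row 3 counting from the bottom (bottom = 1).
46 + 3 = 49, which is odd, so the puzzle is solvable.

Answer: yes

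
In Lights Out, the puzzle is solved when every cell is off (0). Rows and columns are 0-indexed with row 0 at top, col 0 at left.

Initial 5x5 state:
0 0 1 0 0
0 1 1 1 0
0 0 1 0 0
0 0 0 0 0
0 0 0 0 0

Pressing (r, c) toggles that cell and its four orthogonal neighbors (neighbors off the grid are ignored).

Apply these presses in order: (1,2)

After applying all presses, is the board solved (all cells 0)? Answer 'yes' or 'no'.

Answer: yes

Derivation:
After press 1 at (1,2):
0 0 0 0 0
0 0 0 0 0
0 0 0 0 0
0 0 0 0 0
0 0 0 0 0

Lights still on: 0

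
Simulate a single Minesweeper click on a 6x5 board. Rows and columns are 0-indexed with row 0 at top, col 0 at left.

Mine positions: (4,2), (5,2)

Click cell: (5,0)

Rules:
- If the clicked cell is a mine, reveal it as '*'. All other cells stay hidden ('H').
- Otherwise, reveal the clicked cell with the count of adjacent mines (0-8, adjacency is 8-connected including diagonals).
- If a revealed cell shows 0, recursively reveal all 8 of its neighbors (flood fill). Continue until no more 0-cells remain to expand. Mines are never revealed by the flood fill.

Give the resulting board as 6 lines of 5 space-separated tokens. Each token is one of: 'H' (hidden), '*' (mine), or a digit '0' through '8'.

0 0 0 0 0
0 0 0 0 0
0 0 0 0 0
0 1 1 1 0
0 2 H 2 0
0 2 H 2 0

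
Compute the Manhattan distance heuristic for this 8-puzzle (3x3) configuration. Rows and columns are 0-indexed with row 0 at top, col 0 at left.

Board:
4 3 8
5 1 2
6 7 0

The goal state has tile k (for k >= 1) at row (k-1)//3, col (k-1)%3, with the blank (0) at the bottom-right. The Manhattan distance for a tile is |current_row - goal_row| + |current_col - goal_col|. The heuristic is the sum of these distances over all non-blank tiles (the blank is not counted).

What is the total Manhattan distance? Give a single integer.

Tile 4: (0,0)->(1,0) = 1
Tile 3: (0,1)->(0,2) = 1
Tile 8: (0,2)->(2,1) = 3
Tile 5: (1,0)->(1,1) = 1
Tile 1: (1,1)->(0,0) = 2
Tile 2: (1,2)->(0,1) = 2
Tile 6: (2,0)->(1,2) = 3
Tile 7: (2,1)->(2,0) = 1
Sum: 1 + 1 + 3 + 1 + 2 + 2 + 3 + 1 = 14

Answer: 14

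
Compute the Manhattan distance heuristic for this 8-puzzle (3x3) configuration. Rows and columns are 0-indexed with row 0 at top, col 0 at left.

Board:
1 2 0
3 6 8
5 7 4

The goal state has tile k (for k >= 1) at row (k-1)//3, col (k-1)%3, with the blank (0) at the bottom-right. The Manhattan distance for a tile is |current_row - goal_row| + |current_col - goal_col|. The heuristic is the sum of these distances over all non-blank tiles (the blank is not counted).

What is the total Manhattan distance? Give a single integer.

Answer: 12

Derivation:
Tile 1: at (0,0), goal (0,0), distance |0-0|+|0-0| = 0
Tile 2: at (0,1), goal (0,1), distance |0-0|+|1-1| = 0
Tile 3: at (1,0), goal (0,2), distance |1-0|+|0-2| = 3
Tile 6: at (1,1), goal (1,2), distance |1-1|+|1-2| = 1
Tile 8: at (1,2), goal (2,1), distance |1-2|+|2-1| = 2
Tile 5: at (2,0), goal (1,1), distance |2-1|+|0-1| = 2
Tile 7: at (2,1), goal (2,0), distance |2-2|+|1-0| = 1
Tile 4: at (2,2), goal (1,0), distance |2-1|+|2-0| = 3
Sum: 0 + 0 + 3 + 1 + 2 + 2 + 1 + 3 = 12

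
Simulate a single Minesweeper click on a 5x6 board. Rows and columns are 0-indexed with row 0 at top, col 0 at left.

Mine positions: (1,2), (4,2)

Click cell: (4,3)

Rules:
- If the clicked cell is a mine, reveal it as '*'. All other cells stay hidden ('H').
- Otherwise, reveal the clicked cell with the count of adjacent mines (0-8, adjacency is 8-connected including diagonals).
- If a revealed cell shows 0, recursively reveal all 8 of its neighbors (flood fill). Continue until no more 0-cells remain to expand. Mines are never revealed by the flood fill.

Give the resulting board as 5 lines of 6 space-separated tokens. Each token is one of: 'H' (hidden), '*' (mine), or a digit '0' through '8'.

H H H H H H
H H H H H H
H H H H H H
H H H H H H
H H H 1 H H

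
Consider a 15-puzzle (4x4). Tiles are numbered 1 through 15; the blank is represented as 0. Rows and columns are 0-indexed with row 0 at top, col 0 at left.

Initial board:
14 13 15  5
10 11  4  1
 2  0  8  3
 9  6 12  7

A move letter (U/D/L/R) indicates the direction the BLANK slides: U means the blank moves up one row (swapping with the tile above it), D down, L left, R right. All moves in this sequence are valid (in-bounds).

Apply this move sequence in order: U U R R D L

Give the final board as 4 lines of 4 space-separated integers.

After move 1 (U):
14 13 15  5
10  0  4  1
 2 11  8  3
 9  6 12  7

After move 2 (U):
14  0 15  5
10 13  4  1
 2 11  8  3
 9  6 12  7

After move 3 (R):
14 15  0  5
10 13  4  1
 2 11  8  3
 9  6 12  7

After move 4 (R):
14 15  5  0
10 13  4  1
 2 11  8  3
 9  6 12  7

After move 5 (D):
14 15  5  1
10 13  4  0
 2 11  8  3
 9  6 12  7

After move 6 (L):
14 15  5  1
10 13  0  4
 2 11  8  3
 9  6 12  7

Answer: 14 15  5  1
10 13  0  4
 2 11  8  3
 9  6 12  7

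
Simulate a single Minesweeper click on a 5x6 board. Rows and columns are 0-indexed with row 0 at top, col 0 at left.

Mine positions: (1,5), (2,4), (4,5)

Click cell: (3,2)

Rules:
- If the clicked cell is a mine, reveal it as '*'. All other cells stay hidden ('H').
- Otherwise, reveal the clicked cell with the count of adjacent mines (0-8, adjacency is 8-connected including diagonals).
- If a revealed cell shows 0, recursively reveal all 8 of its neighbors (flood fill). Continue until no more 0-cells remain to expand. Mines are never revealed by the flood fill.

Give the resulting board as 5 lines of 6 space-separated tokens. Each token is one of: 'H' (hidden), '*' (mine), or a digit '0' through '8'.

0 0 0 0 1 H
0 0 0 1 2 H
0 0 0 1 H H
0 0 0 1 2 H
0 0 0 0 1 H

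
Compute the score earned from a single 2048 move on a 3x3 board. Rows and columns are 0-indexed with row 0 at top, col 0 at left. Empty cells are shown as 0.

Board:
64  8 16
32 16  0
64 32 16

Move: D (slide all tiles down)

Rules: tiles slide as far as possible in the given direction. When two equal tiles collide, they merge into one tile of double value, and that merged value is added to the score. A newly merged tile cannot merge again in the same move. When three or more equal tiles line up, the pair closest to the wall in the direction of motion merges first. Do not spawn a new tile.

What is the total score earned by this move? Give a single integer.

Slide down:
col 0: [64, 32, 64] -> [64, 32, 64]  score +0 (running 0)
col 1: [8, 16, 32] -> [8, 16, 32]  score +0 (running 0)
col 2: [16, 0, 16] -> [0, 0, 32]  score +32 (running 32)
Board after move:
64  8  0
32 16  0
64 32 32

Answer: 32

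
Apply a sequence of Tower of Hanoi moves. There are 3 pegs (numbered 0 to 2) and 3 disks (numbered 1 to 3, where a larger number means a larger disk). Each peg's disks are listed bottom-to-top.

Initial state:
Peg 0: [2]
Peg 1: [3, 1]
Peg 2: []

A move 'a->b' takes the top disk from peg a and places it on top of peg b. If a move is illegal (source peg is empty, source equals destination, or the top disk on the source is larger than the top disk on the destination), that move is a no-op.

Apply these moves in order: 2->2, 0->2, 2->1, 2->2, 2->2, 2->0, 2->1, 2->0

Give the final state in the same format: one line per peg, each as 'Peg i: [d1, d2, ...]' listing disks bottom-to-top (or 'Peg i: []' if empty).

After move 1 (2->2):
Peg 0: [2]
Peg 1: [3, 1]
Peg 2: []

After move 2 (0->2):
Peg 0: []
Peg 1: [3, 1]
Peg 2: [2]

After move 3 (2->1):
Peg 0: []
Peg 1: [3, 1]
Peg 2: [2]

After move 4 (2->2):
Peg 0: []
Peg 1: [3, 1]
Peg 2: [2]

After move 5 (2->2):
Peg 0: []
Peg 1: [3, 1]
Peg 2: [2]

After move 6 (2->0):
Peg 0: [2]
Peg 1: [3, 1]
Peg 2: []

After move 7 (2->1):
Peg 0: [2]
Peg 1: [3, 1]
Peg 2: []

After move 8 (2->0):
Peg 0: [2]
Peg 1: [3, 1]
Peg 2: []

Answer: Peg 0: [2]
Peg 1: [3, 1]
Peg 2: []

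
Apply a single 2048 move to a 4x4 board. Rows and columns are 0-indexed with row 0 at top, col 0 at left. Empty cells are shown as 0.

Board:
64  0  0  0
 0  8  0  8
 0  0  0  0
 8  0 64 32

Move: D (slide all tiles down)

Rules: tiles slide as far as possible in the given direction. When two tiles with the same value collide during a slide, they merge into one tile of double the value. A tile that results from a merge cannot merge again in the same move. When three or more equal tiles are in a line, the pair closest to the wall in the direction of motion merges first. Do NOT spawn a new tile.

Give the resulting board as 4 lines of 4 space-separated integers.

Answer:  0  0  0  0
 0  0  0  0
64  0  0  8
 8  8 64 32

Derivation:
Slide down:
col 0: [64, 0, 0, 8] -> [0, 0, 64, 8]
col 1: [0, 8, 0, 0] -> [0, 0, 0, 8]
col 2: [0, 0, 0, 64] -> [0, 0, 0, 64]
col 3: [0, 8, 0, 32] -> [0, 0, 8, 32]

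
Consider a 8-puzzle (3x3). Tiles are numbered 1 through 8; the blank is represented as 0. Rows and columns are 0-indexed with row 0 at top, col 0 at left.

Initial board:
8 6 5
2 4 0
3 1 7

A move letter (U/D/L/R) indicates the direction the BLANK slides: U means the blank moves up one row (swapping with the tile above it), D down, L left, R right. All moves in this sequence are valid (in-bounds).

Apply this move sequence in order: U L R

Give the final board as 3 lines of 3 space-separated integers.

After move 1 (U):
8 6 0
2 4 5
3 1 7

After move 2 (L):
8 0 6
2 4 5
3 1 7

After move 3 (R):
8 6 0
2 4 5
3 1 7

Answer: 8 6 0
2 4 5
3 1 7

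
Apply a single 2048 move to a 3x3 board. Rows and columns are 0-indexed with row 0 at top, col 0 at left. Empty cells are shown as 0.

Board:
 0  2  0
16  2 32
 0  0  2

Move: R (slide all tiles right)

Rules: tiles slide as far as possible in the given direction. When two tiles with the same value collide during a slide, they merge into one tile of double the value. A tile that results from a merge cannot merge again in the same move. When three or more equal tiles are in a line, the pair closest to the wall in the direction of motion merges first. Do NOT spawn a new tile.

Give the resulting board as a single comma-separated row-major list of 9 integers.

Slide right:
row 0: [0, 2, 0] -> [0, 0, 2]
row 1: [16, 2, 32] -> [16, 2, 32]
row 2: [0, 0, 2] -> [0, 0, 2]

Answer: 0, 0, 2, 16, 2, 32, 0, 0, 2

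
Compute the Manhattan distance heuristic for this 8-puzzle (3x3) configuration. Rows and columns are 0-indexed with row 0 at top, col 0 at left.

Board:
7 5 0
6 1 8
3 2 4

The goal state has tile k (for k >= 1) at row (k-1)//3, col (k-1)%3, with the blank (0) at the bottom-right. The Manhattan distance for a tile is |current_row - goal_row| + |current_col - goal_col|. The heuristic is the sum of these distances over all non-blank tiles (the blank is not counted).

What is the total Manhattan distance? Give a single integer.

Tile 7: (0,0)->(2,0) = 2
Tile 5: (0,1)->(1,1) = 1
Tile 6: (1,0)->(1,2) = 2
Tile 1: (1,1)->(0,0) = 2
Tile 8: (1,2)->(2,1) = 2
Tile 3: (2,0)->(0,2) = 4
Tile 2: (2,1)->(0,1) = 2
Tile 4: (2,2)->(1,0) = 3
Sum: 2 + 1 + 2 + 2 + 2 + 4 + 2 + 3 = 18

Answer: 18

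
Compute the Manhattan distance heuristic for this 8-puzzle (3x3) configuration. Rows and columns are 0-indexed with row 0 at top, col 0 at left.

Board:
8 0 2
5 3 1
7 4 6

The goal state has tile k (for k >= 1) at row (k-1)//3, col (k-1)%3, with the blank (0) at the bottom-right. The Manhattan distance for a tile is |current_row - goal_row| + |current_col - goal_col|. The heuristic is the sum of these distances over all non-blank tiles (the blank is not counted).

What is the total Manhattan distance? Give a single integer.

Tile 8: (0,0)->(2,1) = 3
Tile 2: (0,2)->(0,1) = 1
Tile 5: (1,0)->(1,1) = 1
Tile 3: (1,1)->(0,2) = 2
Tile 1: (1,2)->(0,0) = 3
Tile 7: (2,0)->(2,0) = 0
Tile 4: (2,1)->(1,0) = 2
Tile 6: (2,2)->(1,2) = 1
Sum: 3 + 1 + 1 + 2 + 3 + 0 + 2 + 1 = 13

Answer: 13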